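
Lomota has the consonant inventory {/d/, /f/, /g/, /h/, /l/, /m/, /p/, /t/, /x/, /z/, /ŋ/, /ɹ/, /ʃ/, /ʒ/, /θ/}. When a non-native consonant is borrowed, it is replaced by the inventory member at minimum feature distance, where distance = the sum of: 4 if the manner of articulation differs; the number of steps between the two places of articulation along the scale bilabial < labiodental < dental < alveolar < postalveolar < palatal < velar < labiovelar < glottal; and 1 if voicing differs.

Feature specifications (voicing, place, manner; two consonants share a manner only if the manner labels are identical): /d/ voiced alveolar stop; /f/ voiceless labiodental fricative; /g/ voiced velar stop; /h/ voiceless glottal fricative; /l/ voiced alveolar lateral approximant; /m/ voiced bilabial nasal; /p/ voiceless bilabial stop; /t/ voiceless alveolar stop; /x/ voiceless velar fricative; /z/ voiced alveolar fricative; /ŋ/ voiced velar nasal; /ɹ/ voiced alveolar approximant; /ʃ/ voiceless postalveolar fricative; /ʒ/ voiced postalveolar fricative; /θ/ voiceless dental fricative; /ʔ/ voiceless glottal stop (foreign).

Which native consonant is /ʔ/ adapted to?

/g/ is closest: same manner (stop), place distance 2 (glottal→velar), voicing differs (+1); total 3. Next closest is /h/ at distance 4.

g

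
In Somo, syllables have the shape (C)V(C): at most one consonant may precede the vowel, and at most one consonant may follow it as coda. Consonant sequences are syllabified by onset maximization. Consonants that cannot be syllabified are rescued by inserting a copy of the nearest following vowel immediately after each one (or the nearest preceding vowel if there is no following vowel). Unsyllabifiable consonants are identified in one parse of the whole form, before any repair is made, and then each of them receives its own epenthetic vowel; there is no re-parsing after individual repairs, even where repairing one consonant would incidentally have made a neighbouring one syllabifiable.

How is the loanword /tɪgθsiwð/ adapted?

tɪgθisiwði

Syllabifying with onset maximization leaves /θ/, /ð/ stranded (at most one coda consonant is licensed; onsets are limited to one consonant).
Inserting the epenthetic vowel yields /θ/ → /θi/, /ð/ → /ði/.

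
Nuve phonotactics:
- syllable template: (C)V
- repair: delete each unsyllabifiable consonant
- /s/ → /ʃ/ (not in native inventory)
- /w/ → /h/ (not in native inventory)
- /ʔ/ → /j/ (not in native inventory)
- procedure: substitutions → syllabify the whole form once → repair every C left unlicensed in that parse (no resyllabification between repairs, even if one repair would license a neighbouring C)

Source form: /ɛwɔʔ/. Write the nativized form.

Substitution: /w/ → /h/, /ʔ/ → /j/, giving /ɛhɔj/.
Syllabifying with onset maximization leaves /j/ stranded (no codas are permitted; onsets are limited to one consonant).
Deletion applies to /j/.

ɛhɔ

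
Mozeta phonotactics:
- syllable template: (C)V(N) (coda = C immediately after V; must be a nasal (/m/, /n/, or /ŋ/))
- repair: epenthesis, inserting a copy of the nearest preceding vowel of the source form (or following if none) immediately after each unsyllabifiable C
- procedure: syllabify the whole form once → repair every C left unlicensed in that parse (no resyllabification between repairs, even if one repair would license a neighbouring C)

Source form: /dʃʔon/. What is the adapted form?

The consonants /d/, /ʃ/ cannot be parsed into a legal (C)V(N) syllable (only a nasal (/m/, /n/, or /ŋ/) is licensed in coda position; onsets are limited to one consonant).
Inserting the epenthetic vowel yields /d/ → /do/, /ʃ/ → /ʃo/.

doʃoʔon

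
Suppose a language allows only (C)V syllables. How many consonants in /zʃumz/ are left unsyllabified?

3

Under (C)V, the unsyllabifiable consonants are /z/, /m/, /z/ (no codas are permitted; onsets are limited to one consonant).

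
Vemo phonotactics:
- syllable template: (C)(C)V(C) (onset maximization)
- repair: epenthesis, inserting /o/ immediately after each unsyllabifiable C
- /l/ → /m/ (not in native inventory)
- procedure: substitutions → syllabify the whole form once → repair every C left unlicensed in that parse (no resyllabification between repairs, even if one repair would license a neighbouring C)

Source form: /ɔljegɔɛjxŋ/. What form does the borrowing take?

Substitution: /l/ → /m/, giving /ɔmjegɔɛjxŋ/.
Syllabifying with onset maximization leaves /x/, /ŋ/ stranded (at most one coda consonant is licensed; onsets may contain at most 2 consonants).
Inserting the epenthetic vowel yields /x/ → /xo/, /ŋ/ → /ŋo/.

ɔmjegɔɛjxoŋo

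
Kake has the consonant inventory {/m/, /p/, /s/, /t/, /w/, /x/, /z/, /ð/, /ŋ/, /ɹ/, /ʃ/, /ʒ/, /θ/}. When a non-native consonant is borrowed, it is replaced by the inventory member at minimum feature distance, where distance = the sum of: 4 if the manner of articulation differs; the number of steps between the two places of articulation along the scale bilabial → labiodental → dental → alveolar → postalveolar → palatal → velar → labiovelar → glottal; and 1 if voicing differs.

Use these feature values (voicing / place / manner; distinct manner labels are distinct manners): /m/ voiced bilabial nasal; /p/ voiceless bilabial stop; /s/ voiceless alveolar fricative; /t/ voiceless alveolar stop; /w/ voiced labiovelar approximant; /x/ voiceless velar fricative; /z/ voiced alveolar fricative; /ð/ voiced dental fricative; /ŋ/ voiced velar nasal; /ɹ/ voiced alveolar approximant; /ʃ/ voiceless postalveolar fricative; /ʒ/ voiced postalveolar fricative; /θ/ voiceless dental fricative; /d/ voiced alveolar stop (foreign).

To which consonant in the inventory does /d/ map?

/t/ is closest: same manner (stop), place distance 0 (alveolar→alveolar), voicing differs (+1); total 1. Next closest is /p/ at distance 4.

t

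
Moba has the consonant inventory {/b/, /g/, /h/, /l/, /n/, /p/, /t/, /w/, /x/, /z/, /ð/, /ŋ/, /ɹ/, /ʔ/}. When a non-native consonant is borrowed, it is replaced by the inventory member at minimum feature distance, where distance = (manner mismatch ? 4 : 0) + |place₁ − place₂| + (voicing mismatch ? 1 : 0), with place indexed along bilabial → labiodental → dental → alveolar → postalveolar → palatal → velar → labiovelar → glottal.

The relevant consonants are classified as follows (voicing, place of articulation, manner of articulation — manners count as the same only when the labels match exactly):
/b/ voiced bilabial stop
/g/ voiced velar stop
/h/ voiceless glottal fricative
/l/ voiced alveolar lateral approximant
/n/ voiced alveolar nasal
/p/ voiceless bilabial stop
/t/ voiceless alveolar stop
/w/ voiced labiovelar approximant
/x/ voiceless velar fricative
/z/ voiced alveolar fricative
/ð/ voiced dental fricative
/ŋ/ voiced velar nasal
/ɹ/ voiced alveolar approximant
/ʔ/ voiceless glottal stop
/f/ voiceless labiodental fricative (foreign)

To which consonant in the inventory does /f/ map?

ð

/ð/ is closest: same manner (fricative), place distance 1 (labiodental→dental), voicing differs (+1); total 2. Next closest is /z/ at distance 3.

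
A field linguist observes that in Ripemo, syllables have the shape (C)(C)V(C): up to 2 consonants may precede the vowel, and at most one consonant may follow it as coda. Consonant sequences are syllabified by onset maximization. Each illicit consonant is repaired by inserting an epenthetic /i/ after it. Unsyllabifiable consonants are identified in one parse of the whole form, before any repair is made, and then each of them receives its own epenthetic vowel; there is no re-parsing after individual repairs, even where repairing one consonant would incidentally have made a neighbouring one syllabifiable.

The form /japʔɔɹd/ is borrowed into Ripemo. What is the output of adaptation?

Syllabifying with onset maximization leaves /d/ stranded (at most one coda consonant is licensed; onsets may contain at most 2 consonants).
Epenthesis after each stranded consonant: /d/ → /di/.

japʔɔɹdi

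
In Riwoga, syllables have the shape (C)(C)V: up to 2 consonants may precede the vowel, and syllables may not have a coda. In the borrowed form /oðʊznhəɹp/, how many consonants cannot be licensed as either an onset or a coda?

The consonants /z/, /ɹ/, /p/ cannot be parsed into a legal (C)(C)V syllable (no codas are permitted; onsets may contain at most 2 consonants).

3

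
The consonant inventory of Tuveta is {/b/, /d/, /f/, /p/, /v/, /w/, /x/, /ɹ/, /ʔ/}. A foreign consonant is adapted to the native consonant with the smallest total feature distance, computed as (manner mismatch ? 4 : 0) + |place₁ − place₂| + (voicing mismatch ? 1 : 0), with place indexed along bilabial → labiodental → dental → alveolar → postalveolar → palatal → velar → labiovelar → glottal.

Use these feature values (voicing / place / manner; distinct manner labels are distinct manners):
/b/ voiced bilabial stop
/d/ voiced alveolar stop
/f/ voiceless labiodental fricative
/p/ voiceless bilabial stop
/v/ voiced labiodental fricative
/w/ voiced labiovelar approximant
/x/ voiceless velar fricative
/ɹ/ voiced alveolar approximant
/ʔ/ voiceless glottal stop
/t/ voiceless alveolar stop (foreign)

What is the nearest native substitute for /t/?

d

/d/ is closest: same manner (stop), place distance 0 (alveolar→alveolar), voicing differs (+1); total 1. Next closest is /p/ at distance 3.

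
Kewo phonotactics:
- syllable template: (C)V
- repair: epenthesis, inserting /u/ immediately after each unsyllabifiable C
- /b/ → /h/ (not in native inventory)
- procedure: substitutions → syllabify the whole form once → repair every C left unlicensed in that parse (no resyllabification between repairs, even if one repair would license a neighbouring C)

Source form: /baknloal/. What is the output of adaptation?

Substitution: /b/ → /h/, giving /haknloal/.
The consonants /k/, /n/, /l/ cannot be parsed into a legal (C)V syllable (no codas are permitted; onsets are limited to one consonant).
Epenthesis after each stranded consonant: /k/ → /ku/, /n/ → /nu/, /l/ → /lu/.

hakunuloalu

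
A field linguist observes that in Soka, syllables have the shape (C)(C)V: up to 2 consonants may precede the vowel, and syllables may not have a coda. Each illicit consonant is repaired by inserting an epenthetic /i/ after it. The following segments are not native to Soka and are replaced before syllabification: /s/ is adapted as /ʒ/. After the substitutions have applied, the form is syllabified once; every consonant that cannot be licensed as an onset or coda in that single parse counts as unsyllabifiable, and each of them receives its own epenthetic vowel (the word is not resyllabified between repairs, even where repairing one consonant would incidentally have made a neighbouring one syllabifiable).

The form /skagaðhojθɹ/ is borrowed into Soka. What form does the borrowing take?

ʒkagaðhojiθiɹi

Substitution: /s/ → /ʒ/, giving /ʒkagaðhojθɹ/.
The consonants /j/, /θ/, /ɹ/ cannot be parsed into a legal (C)(C)V syllable (no codas are permitted; onsets may contain at most 2 consonants).
Each unlicensed consonant becomes the onset of a new syllable: /j/ → /ji/, /θ/ → /θi/, /ɹ/ → /ɹi/.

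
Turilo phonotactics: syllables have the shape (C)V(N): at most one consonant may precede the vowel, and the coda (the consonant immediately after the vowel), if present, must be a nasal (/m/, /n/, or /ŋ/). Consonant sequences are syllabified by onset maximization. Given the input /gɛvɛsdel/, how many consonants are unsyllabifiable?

2

Under (C)V(N), the unsyllabifiable consonants are /s/, /l/ (only a nasal (/m/, /n/, or /ŋ/) is licensed in coda position; onsets are limited to one consonant).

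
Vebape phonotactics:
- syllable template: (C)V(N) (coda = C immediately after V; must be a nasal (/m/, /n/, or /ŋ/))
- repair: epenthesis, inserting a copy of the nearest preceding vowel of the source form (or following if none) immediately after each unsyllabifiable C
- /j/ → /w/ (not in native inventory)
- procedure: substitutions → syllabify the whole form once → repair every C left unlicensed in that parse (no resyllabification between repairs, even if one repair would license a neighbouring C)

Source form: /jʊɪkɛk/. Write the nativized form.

Substitution: /j/ → /w/, giving /wʊɪkɛk/.
Syllabifying with onset maximization leaves /k/ stranded (only a nasal (/m/, /n/, or /ŋ/) is licensed in coda position; onsets are limited to one consonant).
Epenthesis after each stranded consonant: /k/ → /kɛ/.

wʊɪkɛkɛ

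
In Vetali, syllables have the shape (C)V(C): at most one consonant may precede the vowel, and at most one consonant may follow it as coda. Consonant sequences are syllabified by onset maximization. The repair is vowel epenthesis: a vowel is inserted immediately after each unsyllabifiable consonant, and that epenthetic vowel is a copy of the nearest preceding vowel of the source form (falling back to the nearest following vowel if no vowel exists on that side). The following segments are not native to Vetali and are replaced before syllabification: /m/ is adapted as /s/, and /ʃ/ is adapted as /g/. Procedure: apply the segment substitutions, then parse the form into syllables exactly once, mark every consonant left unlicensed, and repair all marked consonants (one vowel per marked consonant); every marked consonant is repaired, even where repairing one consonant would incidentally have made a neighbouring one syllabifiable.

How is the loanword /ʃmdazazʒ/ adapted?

Substitution: /ʃ/ → /g/, /m/ → /s/, giving /gsdazazʒ/.
Under (C)V(C), the unsyllabifiable consonants are /g/, /s/, /ʒ/ (at most one coda consonant is licensed; onsets are limited to one consonant).
Each unlicensed consonant becomes the onset of a new syllable: /g/ → /ga/, /s/ → /sa/, /ʒ/ → /ʒa/.

gasadazazʒa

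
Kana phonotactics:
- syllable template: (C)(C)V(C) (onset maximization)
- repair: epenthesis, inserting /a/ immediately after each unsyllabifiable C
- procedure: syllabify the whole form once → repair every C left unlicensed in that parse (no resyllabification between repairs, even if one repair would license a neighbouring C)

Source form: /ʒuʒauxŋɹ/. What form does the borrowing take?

ʒuʒauxŋaɹa

Syllabifying with onset maximization leaves /ŋ/, /ɹ/ stranded (at most one coda consonant is licensed; onsets may contain at most 2 consonants).
Each unlicensed consonant becomes the onset of a new syllable: /ŋ/ → /ŋa/, /ɹ/ → /ɹa/.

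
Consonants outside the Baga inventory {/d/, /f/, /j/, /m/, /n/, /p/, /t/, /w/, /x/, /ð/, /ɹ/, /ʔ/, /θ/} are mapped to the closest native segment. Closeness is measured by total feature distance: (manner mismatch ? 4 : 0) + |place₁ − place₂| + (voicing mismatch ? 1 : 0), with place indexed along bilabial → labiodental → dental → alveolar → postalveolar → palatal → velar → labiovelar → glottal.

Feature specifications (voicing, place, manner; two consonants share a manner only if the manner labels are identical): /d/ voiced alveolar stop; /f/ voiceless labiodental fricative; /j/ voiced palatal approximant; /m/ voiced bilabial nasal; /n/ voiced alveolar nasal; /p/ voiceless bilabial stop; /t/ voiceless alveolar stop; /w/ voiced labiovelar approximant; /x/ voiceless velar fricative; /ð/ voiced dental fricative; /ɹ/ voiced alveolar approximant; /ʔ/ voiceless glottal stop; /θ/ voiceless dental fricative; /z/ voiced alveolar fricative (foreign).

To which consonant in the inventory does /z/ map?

/ð/ is closest: same manner (fricative), place distance 1 (alveolar→dental), same voicing; total 1. Next closest is /θ/ at distance 2.

ð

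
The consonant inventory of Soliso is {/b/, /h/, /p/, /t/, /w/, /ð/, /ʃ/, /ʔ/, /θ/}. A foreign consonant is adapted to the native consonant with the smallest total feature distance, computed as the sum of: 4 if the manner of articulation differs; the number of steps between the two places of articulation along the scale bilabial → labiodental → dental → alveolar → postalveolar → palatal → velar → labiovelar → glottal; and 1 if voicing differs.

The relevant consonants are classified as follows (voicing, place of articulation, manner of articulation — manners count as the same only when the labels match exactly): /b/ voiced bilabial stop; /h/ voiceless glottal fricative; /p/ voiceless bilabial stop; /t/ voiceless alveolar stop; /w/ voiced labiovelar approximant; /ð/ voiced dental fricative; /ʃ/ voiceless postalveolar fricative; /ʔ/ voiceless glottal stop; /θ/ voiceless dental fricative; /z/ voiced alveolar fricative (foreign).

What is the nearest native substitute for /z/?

/ð/ is closest: same manner (fricative), place distance 1 (alveolar→dental), same voicing; total 1. Next closest is /ʃ/ at distance 2.

ð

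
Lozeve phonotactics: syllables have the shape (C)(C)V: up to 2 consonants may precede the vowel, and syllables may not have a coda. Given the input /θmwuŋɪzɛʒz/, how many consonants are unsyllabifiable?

Under (C)(C)V, the unsyllabifiable consonants are /θ/, /ʒ/, /z/ (no codas are permitted; onsets may contain at most 2 consonants).

3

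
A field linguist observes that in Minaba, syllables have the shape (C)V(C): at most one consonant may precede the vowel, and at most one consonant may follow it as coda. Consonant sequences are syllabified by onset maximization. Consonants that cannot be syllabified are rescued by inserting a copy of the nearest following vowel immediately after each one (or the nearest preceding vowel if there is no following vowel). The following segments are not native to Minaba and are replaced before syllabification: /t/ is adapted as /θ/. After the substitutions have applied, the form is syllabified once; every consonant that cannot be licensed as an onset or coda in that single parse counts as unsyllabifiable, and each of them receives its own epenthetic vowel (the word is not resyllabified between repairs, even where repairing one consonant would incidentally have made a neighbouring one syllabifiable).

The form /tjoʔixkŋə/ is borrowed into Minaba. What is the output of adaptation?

Substitution: /t/ → /θ/, giving /θjoʔixkŋə/.
Under (C)V(C), the unsyllabifiable consonants are /θ/, /k/ (at most one coda consonant is licensed; onsets are limited to one consonant).
Inserting the epenthetic vowel yields /θ/ → /θo/, /k/ → /kə/.

θojoʔixkəŋə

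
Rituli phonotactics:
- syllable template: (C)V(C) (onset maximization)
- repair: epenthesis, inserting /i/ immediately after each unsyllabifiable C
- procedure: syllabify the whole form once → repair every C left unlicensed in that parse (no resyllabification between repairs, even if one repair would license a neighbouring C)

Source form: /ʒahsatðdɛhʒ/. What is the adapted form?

ʒahsatðidɛhʒi

Syllabifying with onset maximization leaves /ð/, /ʒ/ stranded (at most one coda consonant is licensed; onsets are limited to one consonant).
Inserting the epenthetic vowel yields /ð/ → /ði/, /ʒ/ → /ʒi/.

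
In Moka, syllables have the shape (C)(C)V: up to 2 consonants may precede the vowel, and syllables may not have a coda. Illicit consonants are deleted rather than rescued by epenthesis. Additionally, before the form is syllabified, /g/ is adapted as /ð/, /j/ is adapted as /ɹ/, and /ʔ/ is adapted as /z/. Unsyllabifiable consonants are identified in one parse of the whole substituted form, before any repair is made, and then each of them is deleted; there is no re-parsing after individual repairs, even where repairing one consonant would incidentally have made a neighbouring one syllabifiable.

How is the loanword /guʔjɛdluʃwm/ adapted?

Substitution: /g/ → /ð/, /ʔ/ → /z/, /j/ → /ɹ/, giving /ðuzɹɛdluʃwm/.
Under (C)(C)V, the unsyllabifiable consonants are /ʃ/, /w/, /m/ (no codas are permitted; onsets may contain at most 2 consonants).
Deleting the stranded consonants removes /ʃ/, /w/, /m/.

ðuzɹɛdlu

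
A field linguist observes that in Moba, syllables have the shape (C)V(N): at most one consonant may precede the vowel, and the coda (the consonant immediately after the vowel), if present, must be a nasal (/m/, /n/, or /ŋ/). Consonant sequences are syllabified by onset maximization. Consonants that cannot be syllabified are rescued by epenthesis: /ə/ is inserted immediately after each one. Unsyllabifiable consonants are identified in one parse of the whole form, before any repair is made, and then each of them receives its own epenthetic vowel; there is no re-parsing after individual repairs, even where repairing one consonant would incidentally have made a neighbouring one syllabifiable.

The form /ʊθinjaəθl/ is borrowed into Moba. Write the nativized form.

ʊθinjaəθələ

The consonants /θ/, /l/ cannot be parsed into a legal (C)V(N) syllable (only a nasal (/m/, /n/, or /ŋ/) is licensed in coda position; onsets are limited to one consonant).
Epenthesis after each stranded consonant: /θ/ → /θə/, /l/ → /lə/.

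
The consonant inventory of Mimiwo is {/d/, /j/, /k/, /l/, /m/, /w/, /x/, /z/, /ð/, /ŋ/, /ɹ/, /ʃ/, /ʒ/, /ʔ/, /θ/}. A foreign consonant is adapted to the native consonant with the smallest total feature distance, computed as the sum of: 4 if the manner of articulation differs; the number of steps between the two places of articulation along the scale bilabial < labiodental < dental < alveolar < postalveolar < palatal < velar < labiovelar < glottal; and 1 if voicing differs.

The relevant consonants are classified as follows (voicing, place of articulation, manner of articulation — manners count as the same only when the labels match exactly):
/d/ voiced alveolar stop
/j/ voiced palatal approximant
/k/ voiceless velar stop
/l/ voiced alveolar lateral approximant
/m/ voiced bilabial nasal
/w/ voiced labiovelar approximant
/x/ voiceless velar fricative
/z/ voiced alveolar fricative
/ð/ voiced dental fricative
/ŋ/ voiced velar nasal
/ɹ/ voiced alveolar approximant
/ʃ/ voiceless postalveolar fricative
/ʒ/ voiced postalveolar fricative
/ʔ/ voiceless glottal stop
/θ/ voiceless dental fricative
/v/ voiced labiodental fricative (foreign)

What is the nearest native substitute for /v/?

ð

/ð/ is closest: same manner (fricative), place distance 1 (labiodental→dental), same voicing; total 1. Next closest is /z/ at distance 2.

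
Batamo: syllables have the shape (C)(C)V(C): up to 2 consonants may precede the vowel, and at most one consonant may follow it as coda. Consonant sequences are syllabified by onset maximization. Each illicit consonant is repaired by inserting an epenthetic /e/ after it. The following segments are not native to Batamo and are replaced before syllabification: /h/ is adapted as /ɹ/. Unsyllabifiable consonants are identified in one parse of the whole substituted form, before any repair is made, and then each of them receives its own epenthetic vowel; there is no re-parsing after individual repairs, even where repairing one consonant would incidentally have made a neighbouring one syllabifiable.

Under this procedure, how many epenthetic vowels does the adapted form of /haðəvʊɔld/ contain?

1

After substitution the input is /ɹaðəvʊɔld/.
The unsyllabifiable consonants are /d/; each receives one epenthetic vowel.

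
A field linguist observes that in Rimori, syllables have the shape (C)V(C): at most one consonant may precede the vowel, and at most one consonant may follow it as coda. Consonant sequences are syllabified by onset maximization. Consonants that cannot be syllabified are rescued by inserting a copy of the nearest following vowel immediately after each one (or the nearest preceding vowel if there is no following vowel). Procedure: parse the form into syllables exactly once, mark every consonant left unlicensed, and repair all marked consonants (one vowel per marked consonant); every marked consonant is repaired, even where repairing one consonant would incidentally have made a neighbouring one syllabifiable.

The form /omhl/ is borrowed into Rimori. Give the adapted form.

omholo

Under (C)V(C), the unsyllabifiable consonants are /h/, /l/ (at most one coda consonant is licensed; onsets are limited to one consonant).
Each unlicensed consonant becomes the onset of a new syllable: /h/ → /ho/, /l/ → /lo/.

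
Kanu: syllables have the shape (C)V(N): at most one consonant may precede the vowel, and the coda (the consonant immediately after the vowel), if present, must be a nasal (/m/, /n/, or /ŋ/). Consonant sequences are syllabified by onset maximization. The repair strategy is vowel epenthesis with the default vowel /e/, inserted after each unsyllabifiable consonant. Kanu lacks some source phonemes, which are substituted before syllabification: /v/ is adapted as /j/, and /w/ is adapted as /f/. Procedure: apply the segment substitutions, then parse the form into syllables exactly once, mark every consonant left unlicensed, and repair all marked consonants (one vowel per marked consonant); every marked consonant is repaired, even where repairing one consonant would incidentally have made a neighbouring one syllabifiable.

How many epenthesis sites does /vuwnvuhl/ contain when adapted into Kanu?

4

After substitution the input is /jufnjuhl/.
The unsyllabifiable consonants are /f/, /n/, /h/, /l/; each receives one epenthetic vowel.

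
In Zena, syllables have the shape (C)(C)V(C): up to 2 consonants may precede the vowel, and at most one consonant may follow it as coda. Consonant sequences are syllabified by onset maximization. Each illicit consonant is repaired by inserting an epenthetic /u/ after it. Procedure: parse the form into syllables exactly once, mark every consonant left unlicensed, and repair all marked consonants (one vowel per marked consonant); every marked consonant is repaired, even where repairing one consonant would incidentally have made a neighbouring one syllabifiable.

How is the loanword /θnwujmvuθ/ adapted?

Under (C)(C)V(C), the unsyllabifiable consonants are /θ/ (at most one coda consonant is licensed; onsets may contain at most 2 consonants).
Each unlicensed consonant becomes the onset of a new syllable: /θ/ → /θu/.

θunwujmvuθ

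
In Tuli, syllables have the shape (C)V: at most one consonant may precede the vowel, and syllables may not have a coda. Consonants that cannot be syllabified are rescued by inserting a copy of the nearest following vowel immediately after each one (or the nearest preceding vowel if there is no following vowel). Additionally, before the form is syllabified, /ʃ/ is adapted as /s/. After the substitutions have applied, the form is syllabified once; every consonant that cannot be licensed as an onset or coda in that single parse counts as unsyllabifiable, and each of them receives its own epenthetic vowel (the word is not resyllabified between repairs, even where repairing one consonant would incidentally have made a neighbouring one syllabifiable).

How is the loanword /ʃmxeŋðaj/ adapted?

semexeŋaðaja

Substitution: /ʃ/ → /s/, giving /smxeŋðaj/.
Under (C)V, the unsyllabifiable consonants are /s/, /m/, /ŋ/, /j/ (no codas are permitted; onsets are limited to one consonant).
Epenthesis after each stranded consonant: /s/ → /se/, /m/ → /me/, /ŋ/ → /ŋa/, /j/ → /ja/.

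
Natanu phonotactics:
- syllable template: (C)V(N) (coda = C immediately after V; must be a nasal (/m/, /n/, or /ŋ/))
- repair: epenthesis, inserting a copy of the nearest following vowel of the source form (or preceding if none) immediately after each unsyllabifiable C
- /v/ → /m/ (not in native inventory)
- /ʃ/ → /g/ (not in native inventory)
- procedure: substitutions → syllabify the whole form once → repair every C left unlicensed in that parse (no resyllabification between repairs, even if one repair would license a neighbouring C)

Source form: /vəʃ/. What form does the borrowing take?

məgə

Substitution: /v/ → /m/, /ʃ/ → /g/, giving /məg/.
The consonants /g/ cannot be parsed into a legal (C)V(N) syllable (only a nasal (/m/, /n/, or /ŋ/) is licensed in coda position; onsets are limited to one consonant).
Epenthesis after each stranded consonant: /g/ → /gə/.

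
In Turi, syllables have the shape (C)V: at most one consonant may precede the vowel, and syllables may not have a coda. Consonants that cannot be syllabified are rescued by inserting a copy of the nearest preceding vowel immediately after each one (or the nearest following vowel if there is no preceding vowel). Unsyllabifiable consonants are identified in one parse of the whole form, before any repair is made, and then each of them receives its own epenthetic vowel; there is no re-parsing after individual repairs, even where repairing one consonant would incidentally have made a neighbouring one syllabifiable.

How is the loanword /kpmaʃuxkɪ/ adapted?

Syllabifying with onset maximization leaves /k/, /p/, /x/ stranded (no codas are permitted; onsets are limited to one consonant).
Epenthesis after each stranded consonant: /k/ → /ka/, /p/ → /pa/, /x/ → /xu/.

kapamaʃuxukɪ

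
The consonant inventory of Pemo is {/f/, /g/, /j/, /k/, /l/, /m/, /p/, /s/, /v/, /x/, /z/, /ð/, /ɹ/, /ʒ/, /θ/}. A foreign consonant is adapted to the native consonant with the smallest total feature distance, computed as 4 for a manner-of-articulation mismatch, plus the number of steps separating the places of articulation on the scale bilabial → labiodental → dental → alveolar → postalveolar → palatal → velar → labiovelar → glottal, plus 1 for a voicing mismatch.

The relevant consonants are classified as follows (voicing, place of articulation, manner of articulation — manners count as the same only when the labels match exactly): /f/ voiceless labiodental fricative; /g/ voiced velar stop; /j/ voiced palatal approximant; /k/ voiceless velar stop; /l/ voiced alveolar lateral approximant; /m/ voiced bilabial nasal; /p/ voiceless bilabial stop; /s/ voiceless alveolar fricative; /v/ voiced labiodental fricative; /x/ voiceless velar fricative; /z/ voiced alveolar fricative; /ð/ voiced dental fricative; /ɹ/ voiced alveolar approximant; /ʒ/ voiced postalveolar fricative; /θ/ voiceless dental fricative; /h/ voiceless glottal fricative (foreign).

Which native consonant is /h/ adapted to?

/x/ is closest: same manner (fricative), place distance 2 (glottal→velar), same voicing; total 2. Next closest is /s/ at distance 5.

x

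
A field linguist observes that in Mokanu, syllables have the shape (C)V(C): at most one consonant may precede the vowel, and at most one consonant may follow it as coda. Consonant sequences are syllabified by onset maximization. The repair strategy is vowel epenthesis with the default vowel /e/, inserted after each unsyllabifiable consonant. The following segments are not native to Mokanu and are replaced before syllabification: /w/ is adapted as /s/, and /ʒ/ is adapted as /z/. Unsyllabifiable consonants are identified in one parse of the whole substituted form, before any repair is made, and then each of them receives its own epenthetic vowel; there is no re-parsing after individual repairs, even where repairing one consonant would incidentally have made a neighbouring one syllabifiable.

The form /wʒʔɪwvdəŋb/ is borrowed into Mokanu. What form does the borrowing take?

sezeʔɪsvedəŋbe

Substitution: /w/ → /s/, /ʒ/ → /z/, giving /szʔɪsvdəŋb/.
Syllabifying with onset maximization leaves /s/, /z/, /v/, /b/ stranded (at most one coda consonant is licensed; onsets are limited to one consonant).
Epenthesis after each stranded consonant: /s/ → /se/, /z/ → /ze/, /v/ → /ve/, /b/ → /be/.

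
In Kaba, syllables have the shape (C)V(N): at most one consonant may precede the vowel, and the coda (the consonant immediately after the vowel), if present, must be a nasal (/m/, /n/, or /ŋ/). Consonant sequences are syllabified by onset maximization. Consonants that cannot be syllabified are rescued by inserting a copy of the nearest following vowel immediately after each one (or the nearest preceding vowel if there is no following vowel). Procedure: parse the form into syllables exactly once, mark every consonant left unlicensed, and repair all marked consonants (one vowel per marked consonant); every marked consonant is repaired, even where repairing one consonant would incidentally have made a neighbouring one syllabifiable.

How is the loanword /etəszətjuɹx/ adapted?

etəsəzətujuɹuxu

Under (C)V(N), the unsyllabifiable consonants are /s/, /t/, /ɹ/, /x/ (only a nasal (/m/, /n/, or /ŋ/) is licensed in coda position; onsets are limited to one consonant).
Epenthesis after each stranded consonant: /s/ → /sə/, /t/ → /tu/, /ɹ/ → /ɹu/, /x/ → /xu/.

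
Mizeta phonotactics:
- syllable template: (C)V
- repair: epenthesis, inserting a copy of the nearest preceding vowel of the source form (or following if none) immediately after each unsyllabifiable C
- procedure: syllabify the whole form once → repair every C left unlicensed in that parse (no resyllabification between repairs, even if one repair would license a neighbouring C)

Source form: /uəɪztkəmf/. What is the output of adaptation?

uəɪzɪtɪkəməfə

Syllabifying with onset maximization leaves /z/, /t/, /m/, /f/ stranded (no codas are permitted; onsets are limited to one consonant).
Inserting the epenthetic vowel yields /z/ → /zɪ/, /t/ → /tɪ/, /m/ → /mə/, /f/ → /fə/.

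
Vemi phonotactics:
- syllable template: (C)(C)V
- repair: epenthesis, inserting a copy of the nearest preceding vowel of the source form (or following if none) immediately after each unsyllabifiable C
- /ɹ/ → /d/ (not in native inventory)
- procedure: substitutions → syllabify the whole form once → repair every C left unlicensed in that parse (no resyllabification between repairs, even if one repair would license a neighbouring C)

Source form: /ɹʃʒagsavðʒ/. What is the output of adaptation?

daʃʒagsavaðaʒa

Substitution: /ɹ/ → /d/, giving /dʃʒagsavðʒ/.
Under (C)(C)V, the unsyllabifiable consonants are /d/, /v/, /ð/, /ʒ/ (no codas are permitted; onsets may contain at most 2 consonants).
Each unlicensed consonant becomes the onset of a new syllable: /d/ → /da/, /v/ → /va/, /ð/ → /ða/, /ʒ/ → /ʒa/.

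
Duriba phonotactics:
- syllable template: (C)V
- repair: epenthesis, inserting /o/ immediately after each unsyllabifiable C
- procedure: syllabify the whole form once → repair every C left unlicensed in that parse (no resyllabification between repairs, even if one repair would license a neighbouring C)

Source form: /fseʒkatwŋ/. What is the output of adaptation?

Syllabifying with onset maximization leaves /f/, /ʒ/, /t/, /w/, /ŋ/ stranded (no codas are permitted; onsets are limited to one consonant).
Epenthesis after each stranded consonant: /f/ → /fo/, /ʒ/ → /ʒo/, /t/ → /to/, /w/ → /wo/, /ŋ/ → /ŋo/.

foseʒokatowoŋo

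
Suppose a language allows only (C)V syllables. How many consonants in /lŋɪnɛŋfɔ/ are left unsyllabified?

2

The consonants /l/, /ŋ/ cannot be parsed into a legal (C)V syllable (no codas are permitted; onsets are limited to one consonant).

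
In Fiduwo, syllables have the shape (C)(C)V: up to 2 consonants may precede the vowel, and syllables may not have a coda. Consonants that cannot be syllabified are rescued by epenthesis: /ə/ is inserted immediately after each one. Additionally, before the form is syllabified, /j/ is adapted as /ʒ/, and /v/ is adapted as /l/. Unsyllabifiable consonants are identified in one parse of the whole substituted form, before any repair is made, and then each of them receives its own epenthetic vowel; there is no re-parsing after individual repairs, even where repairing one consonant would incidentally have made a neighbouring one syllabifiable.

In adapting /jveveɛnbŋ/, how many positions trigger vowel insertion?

After substitution the input is /ʒleleɛnbŋ/.
The unsyllabifiable consonants are /n/, /b/, /ŋ/; each receives one epenthetic vowel.

3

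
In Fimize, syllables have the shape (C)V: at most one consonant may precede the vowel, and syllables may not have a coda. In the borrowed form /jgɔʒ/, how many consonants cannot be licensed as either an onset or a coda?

2

Syllabifying with onset maximization leaves /j/, /ʒ/ stranded (no codas are permitted; onsets are limited to one consonant).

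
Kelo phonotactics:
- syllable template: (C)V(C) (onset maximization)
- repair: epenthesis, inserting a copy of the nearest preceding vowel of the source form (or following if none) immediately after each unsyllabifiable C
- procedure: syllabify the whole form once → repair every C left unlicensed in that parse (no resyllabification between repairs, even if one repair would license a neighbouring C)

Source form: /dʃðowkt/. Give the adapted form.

doʃoðowkoto

Under (C)V(C), the unsyllabifiable consonants are /d/, /ʃ/, /k/, /t/ (at most one coda consonant is licensed; onsets are limited to one consonant).
Epenthesis after each stranded consonant: /d/ → /do/, /ʃ/ → /ʃo/, /k/ → /ko/, /t/ → /to/.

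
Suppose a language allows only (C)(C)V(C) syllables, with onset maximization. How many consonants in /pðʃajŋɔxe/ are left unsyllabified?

1

The consonants /p/ cannot be parsed into a legal (C)(C)V(C) syllable (at most one coda consonant is licensed; onsets may contain at most 2 consonants).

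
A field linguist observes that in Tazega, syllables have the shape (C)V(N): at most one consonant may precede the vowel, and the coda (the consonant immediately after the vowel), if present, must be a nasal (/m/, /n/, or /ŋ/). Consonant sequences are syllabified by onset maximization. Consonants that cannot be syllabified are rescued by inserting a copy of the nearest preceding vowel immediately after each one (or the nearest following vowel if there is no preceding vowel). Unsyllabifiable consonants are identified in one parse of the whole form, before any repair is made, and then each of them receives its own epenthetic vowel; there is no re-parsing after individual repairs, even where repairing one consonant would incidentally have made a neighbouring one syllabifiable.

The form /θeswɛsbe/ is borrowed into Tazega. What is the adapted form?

The consonants /s/, /s/ cannot be parsed into a legal (C)V(N) syllable (only a nasal (/m/, /n/, or /ŋ/) is licensed in coda position; onsets are limited to one consonant).
Epenthesis after each stranded consonant: /s/ → /se/, /s/ → /sɛ/.

θesewɛsɛbe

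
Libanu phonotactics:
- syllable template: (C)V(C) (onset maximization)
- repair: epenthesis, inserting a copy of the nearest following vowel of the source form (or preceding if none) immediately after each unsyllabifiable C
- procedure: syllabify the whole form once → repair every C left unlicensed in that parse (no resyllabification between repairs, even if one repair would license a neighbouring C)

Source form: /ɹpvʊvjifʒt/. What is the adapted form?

ɹʊpʊvʊvjifʒiti

Under (C)V(C), the unsyllabifiable consonants are /ɹ/, /p/, /ʒ/, /t/ (at most one coda consonant is licensed; onsets are limited to one consonant).
Epenthesis after each stranded consonant: /ɹ/ → /ɹʊ/, /p/ → /pʊ/, /ʒ/ → /ʒi/, /t/ → /ti/.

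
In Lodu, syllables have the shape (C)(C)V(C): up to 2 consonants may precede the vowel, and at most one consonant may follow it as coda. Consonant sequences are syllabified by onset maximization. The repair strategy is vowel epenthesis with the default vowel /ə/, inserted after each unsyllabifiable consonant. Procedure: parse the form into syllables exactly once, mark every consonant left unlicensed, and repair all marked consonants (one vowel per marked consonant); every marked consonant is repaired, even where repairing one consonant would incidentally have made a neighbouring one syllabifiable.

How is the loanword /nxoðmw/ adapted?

nxoðməwə

The consonants /m/, /w/ cannot be parsed into a legal (C)(C)V(C) syllable (at most one coda consonant is licensed; onsets may contain at most 2 consonants).
Inserting the epenthetic vowel yields /m/ → /mə/, /w/ → /wə/.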